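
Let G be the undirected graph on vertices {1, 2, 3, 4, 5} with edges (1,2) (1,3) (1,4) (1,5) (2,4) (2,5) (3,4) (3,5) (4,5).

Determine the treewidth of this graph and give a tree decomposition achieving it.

Each bag holds 4 vertices, so the decomposition has width 3, which upper-bounds the treewidth. On the other hand G contains the 4-clique {1, 2, 4, 5}. A clique must lie in a single bag of any decomposition, so no decomposition can have width below 3. Hence tw(G) = 3 exactly.

Treewidth 3.
Bags: B1 = {1, 3, 4, 5}  B2 = {1, 2, 4, 5}
Tree: B1–B2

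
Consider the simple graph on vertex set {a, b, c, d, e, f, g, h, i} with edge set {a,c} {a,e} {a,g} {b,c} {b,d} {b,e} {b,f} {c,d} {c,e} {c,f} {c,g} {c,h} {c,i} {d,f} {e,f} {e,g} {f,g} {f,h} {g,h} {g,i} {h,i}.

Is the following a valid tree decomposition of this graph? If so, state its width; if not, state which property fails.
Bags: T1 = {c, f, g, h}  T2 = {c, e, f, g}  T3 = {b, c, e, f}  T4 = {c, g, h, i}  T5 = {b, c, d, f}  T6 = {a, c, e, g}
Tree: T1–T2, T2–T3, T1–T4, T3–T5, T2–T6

Checking the three conditions: (i) the bags cover all of {a, b, c, d, e, f, g, h, i}; (ii) for each edge, some bag contains both endpoints; (iii) the bags containing any fixed vertex form a subtree. All hold, so the decomposition is valid with width 4 − 1 = 3.

Yes; width 3.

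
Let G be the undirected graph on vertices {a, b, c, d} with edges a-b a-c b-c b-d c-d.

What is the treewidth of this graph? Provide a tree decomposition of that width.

Treewidth 2.
Bags: B1 = {b, c, d}  B2 = {a, b, c}
Tree: B1–B2

Every bag has size at most 3, so the width is 3 − 1 = 2 and tw(G) ≤ 2. On the other hand G contains the 3-clique {b, c, d}. A clique must lie in a single bag of any decomposition, so no decomposition can have width below 2. Therefore the treewidth is 2.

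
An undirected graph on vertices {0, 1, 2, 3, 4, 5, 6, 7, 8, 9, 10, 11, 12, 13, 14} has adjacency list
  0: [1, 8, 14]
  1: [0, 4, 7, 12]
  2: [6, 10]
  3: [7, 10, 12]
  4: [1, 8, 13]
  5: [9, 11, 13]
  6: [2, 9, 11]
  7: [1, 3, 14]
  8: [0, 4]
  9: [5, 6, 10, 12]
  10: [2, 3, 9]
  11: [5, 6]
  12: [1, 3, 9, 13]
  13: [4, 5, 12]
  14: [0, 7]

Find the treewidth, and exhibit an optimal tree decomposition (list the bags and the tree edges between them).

Treewidth 3.
One such decomposition:
Bags: B1 = {2, 6, 10, 11}  B2 = {6, 9, 10, 11}  B3 = {5, 9, 10, 11}  B4 = {3, 5, 9, 10}  B5 = {3, 5, 9, 12}  B6 = {3, 5, 12, 13}  B7 = {3, 7, 12, 13}  B8 = {1, 7, 12, 13}  B9 = {1, 4, 7, 13}  B10 = {1, 4, 7, 14}  B11 = {0, 1, 4, 14}  B12 = {0, 4, 8, 14}
Tree: B1–B2, B2–B3, B3–B4, B4–B5, B5–B6, B6–B7, B7–B8, B8–B9, B9–B10, B10–B11, B11–B12

Each bag holds 4 vertices, so the decomposition has width 3, which upper-bounds the treewidth. For the lower bound: the 4 vertex sets {2,6,11}, {10}, {9}, {3,5,12,13} are disjoint, each induces a connected subgraph, and every pair is joined by at least one edge of G. Contracting each set to a single vertex therefore yields K_{4} as a minor, and since treewidth is minor-monotone, tw(G) ≥ tw(K_{4}) = 3. Therefore the treewidth is 3.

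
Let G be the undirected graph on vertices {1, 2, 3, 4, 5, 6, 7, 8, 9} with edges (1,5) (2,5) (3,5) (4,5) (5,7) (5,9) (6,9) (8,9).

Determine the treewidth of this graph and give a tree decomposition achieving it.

Every bag has size at most 2, so the width is 2 − 1 = 1 and tw(G) ≤ 1. Any graph with an edge has treewidth ≥ 1, and G has the edge 1–5. Therefore the treewidth is 1.

Treewidth 1.
One such decomposition:
Bags: B1 = {1, 5}  B2 = {5, 9}  B3 = {2, 5}  B4 = {6, 9}  B5 = {3, 5}  B6 = {4, 5}  B7 = {5, 7}  B8 = {8, 9}
Tree: B1–B2, B1–B3, B2–B4, B2–B5, B5–B6, B1–B7, B2–B8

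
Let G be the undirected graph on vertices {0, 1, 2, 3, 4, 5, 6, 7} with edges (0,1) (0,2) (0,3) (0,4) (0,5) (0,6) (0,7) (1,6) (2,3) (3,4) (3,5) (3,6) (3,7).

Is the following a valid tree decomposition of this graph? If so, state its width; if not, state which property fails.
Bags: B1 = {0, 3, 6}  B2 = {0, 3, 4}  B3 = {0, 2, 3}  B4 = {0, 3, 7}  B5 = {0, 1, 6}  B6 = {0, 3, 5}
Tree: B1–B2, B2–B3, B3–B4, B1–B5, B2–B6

Checking the three conditions: (i) the bags cover all of {0, 1, 2, 3, 4, 5, 6, 7}; (ii) for each edge, some bag contains both endpoints; (iii) the bags containing any fixed vertex form a subtree. All hold, so the decomposition is valid with width 3 − 1 = 2.

Yes; width 2.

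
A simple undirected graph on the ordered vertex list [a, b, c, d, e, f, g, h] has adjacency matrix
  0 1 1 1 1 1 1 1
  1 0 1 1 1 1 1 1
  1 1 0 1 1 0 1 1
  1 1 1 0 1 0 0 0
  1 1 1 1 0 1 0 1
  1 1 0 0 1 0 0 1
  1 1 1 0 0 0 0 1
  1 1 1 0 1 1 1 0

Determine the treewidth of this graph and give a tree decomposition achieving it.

The largest bag has 5 vertices, giving width 4; this decomposition certifies tw(G) ≤ 4. Conversely, {a, b, c, d, e} is a clique of size 5, and the vertices of any clique must share a bag in every tree decomposition; so some bag has ≥ 5 vertices and tw(G) ≥ 4. The upper and lower bounds meet at 4, so that is the treewidth.

Treewidth 4.
One such decomposition:
Bags: B1 = {a, b, c, e, h}  B2 = {a, b, c, d, e}  B3 = {a, b, c, g, h}  B4 = {a, b, e, f, h}
Tree: B1–B2, B1–B3, B1–B4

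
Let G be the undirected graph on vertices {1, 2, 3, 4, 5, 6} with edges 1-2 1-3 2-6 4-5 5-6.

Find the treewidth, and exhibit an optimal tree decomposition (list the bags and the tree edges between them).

Every bag has size at most 2, so the width is 2 − 1 = 1 and tw(G) ≤ 1. Any graph with an edge has treewidth ≥ 1, and G has the edge 3–1. The upper and lower bounds meet at 1, so that is the treewidth.

Treewidth 1.
Bags: B1 = {1, 3}  B2 = {1, 2}  B3 = {2, 6}  B4 = {5, 6}  B5 = {4, 5}
Tree: B1–B2, B2–B3, B3–B4, B4–B5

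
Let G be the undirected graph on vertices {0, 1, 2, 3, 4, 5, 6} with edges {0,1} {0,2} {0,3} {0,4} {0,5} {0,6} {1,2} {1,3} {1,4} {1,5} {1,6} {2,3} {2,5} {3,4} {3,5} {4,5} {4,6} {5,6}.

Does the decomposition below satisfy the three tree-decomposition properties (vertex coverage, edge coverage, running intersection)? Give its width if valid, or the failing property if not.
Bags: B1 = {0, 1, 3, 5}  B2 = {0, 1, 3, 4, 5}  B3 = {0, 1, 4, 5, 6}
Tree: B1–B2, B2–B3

No — vertex 2 appears in no bag.

A tree decomposition must satisfy three properties: every vertex lies in some bag; for every edge, both endpoints lie together in some bag; and for every vertex, the bags containing it form a connected subtree. Here vertex 2 appears in no bag, so the decomposition is invalid.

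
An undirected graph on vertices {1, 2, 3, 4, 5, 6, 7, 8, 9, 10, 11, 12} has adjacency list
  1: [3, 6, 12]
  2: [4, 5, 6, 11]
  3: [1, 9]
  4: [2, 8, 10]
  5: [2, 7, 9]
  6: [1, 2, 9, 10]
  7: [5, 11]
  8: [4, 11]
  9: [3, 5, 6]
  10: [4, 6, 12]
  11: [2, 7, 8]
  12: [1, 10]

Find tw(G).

3

A width-3 tree decomposition is:
Bags: B1 = {4, 7, 8, 11}  B2 = {2, 4, 7, 11}  B3 = {2, 4, 5, 7}  B4 = {2, 4, 5, 10}  B5 = {2, 5, 6, 10}  B6 = {5, 6, 9, 10}  B7 = {6, 9, 10, 12}  B8 = {1, 6, 9, 12}  B9 = {1, 3, 9, 12}
Tree: B1–B2, B2–B3, B3–B4, B4–B5, B5–B6, B6–B7, B7–B8, B8–B9
The largest bag has 4 vertices, giving width 3; this decomposition certifies tw(G) ≤ 3. For the lower bound: the 4 vertex sets {7,8,11}, {4}, {2}, {5,6,9,10} are disjoint, each induces a connected subgraph, and every pair is joined by at least one edge of G. Contracting each set to a single vertex therefore yields K_{4} as a minor, and since treewidth is minor-monotone, tw(G) ≥ tw(K_{4}) = 3. Hence tw(G) = 3 exactly.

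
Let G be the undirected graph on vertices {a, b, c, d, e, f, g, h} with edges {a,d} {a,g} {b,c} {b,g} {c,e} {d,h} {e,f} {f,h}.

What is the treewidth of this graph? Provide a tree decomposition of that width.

The largest bag has 3 vertices, giving width 2; this decomposition certifies tw(G) ≤ 2. Since f–h–d–a–g–b–c–e–f is a cycle in G, G is not acyclic. Forests are exactly the graphs of treewidth ≤ 1, so tw(G) ≥ 2. Hence tw(G) = 2 exactly.

Treewidth 2.
One optimal decomposition is:
Bags: B1 = {d, f, h}  B2 = {a, d, f}  B3 = {a, f, g}  B4 = {b, f, g}  B5 = {b, c, f}  B6 = {c, e, f}
Tree: B1–B2, B2–B3, B3–B4, B4–B5, B5–B6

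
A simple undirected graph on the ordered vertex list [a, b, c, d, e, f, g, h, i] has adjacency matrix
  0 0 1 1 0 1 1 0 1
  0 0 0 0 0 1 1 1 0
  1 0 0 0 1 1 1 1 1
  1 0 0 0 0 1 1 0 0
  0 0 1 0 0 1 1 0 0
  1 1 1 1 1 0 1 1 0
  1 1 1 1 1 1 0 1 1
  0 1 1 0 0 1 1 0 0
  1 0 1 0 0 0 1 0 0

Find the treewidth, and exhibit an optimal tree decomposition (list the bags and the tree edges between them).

Treewidth 3.
One such decomposition:
Bags: B1 = {a, c, g, i}  B2 = {a, c, f, g}  B3 = {a, d, f, g}  B4 = {c, f, g, h}  B5 = {c, e, f, g}  B6 = {b, f, g, h}
Tree: B1–B2, B2–B3, B2–B4, B2–B5, B4–B6

Each bag holds 4 vertices, so the decomposition has width 3, which upper-bounds the treewidth. Conversely, {a, d, f, g} is a clique of size 4, and the vertices of any clique must share a bag in every tree decomposition; so some bag has ≥ 4 vertices and tw(G) ≥ 3. Therefore the treewidth is 3.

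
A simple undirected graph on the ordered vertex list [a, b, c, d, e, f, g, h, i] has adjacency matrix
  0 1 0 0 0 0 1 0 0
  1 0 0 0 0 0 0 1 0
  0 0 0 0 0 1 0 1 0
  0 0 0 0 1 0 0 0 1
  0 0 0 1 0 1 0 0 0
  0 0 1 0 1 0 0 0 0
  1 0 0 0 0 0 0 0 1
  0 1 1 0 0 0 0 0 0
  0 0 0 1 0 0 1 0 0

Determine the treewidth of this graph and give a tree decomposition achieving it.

Treewidth 2.
Bags: B1 = {d, e, i}  B2 = {e, f, i}  B3 = {c, f, i}  B4 = {c, h, i}  B5 = {b, h, i}  B6 = {a, b, i}  B7 = {a, g, i}
Tree: B1–B2, B2–B3, B3–B4, B4–B5, B5–B6, B6–B7

The largest bag has 3 vertices, giving width 2; this decomposition certifies tw(G) ≤ 2. The edges i–d–e–f–c–h–b–a–g–i form a cycle, so G is not a tree and its treewidth is at least 2. Therefore the treewidth is 2.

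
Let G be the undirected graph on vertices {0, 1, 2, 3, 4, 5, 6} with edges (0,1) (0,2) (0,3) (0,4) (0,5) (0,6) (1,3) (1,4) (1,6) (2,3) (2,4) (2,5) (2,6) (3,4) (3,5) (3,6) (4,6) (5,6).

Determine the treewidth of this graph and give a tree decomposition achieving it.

Treewidth 4.
One such decomposition:
Bags: B1 = {0, 2, 3, 5, 6}  B2 = {0, 2, 3, 4, 6}  B3 = {0, 1, 3, 4, 6}
Tree: B1–B2, B2–B3

Every bag has size at most 5, so the width is 5 − 1 = 4 and tw(G) ≤ 4. On the other hand G contains the 5-clique {0, 1, 3, 4, 6}. A clique must lie in a single bag of any decomposition, so no decomposition can have width below 4. Therefore the treewidth is 4.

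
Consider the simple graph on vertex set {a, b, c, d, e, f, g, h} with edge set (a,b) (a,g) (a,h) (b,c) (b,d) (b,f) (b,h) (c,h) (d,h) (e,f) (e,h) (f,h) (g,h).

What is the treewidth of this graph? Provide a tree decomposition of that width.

Treewidth 2.
Bags: B1 = {b, d, h}  B2 = {a, b, h}  B3 = {b, f, h}  B4 = {a, g, h}  B5 = {e, f, h}  B6 = {b, c, h}
Tree: B1–B2, B2–B3, B2–B4, B3–B5, B1–B6

Every bag has size at most 3, so the width is 3 − 1 = 2 and tw(G) ≤ 2. For the lower bound, the 3 vertices {a, g, h} are pairwise adjacent, and any tree decomposition puts a clique entirely inside one bag — forcing width ≥ 2. Combining the bounds, tw(G) = 2.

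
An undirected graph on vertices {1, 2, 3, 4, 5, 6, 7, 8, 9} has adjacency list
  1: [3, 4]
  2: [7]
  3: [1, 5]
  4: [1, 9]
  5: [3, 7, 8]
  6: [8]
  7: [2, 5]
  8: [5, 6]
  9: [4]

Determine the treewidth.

1

A width-1 tree decomposition is:
Bags: B1 = {1, 3}  B2 = {3, 5}  B3 = {1, 4}  B4 = {5, 7}  B5 = {5, 8}  B6 = {4, 9}  B7 = {2, 7}  B8 = {6, 8}
Tree: B1–B2, B1–B3, B2–B4, B2–B5, B3–B6, B4–B7, B5–B8
The largest bag has 2 vertices, giving width 1; this decomposition certifies tw(G) ≤ 1. G has an edge, so its treewidth is at least 1. Combining the bounds, tw(G) = 1.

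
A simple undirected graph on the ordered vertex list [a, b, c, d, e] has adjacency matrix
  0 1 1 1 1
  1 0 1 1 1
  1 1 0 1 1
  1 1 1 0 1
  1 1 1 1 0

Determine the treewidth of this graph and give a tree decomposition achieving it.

Treewidth 4.
One such decomposition:
Bags: B1 = {a, b, c, d, e}
Tree: (single bag)

With just one bag of size 5, the width is 5 − 1 = 4, so tw(G) ≤ 4. For the lower bound, the 5 vertices {a, b, c, d, e} are pairwise adjacent, and any tree decomposition puts a clique entirely inside one bag — forcing width ≥ 4. Combining the bounds, tw(G) = 4.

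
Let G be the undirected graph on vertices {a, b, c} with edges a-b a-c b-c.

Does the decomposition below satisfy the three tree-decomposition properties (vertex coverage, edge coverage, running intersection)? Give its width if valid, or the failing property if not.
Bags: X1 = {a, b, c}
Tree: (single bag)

Checking the three conditions: (i) the bags cover all of {a, b, c}; (ii) for each edge, some bag contains both endpoints; (iii) the bags containing any fixed vertex form a subtree. All hold, so the decomposition is valid with width 3 − 1 = 2.

Yes; width 2.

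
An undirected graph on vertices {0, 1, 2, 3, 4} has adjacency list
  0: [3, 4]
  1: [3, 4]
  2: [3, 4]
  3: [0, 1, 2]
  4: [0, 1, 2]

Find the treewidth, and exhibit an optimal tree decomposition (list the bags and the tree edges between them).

Treewidth 2.
One optimal decomposition is:
Bags: B1 = {0, 3, 4}  B2 = {2, 3, 4}  B3 = {1, 3, 4}
Tree: B1–B2, B2–B3

Every bag has size at most 3, so the width is 3 − 1 = 2 and tw(G) ≤ 2. Since 0–3–2–4–0 is a cycle in G, G is not acyclic. Forests are exactly the graphs of treewidth ≤ 1, so tw(G) ≥ 2. The upper and lower bounds meet at 2, so that is the treewidth.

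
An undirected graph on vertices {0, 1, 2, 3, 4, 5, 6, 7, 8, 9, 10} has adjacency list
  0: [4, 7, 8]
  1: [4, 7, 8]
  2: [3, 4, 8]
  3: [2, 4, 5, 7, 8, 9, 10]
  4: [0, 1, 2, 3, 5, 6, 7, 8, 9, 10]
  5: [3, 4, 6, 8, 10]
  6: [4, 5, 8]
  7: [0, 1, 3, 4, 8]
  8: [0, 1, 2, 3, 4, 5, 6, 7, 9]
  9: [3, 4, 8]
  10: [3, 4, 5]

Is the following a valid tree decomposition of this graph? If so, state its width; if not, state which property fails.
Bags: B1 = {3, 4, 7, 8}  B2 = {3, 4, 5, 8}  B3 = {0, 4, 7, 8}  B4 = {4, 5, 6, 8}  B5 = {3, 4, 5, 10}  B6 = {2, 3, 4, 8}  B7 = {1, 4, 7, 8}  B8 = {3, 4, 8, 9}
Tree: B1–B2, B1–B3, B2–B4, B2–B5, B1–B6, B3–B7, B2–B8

Every vertex of G appears in some bag (union = {0, 1, 2, 3, 4, 5, 6, 7, 8, 9, 10}); every edge is covered by a bag; and for each vertex v the set of bags containing v is connected in the bag tree. The decomposition is therefore valid. The largest bag has 4 vertices, so the width is 3.

Yes; width 3.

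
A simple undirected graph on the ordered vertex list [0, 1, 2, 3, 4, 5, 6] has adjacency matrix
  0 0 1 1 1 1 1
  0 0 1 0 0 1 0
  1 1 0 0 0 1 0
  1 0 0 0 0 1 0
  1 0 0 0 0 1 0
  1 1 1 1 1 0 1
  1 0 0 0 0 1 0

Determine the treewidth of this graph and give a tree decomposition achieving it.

Treewidth 2.
One such decomposition:
Bags: B1 = {0, 5, 6}  B2 = {0, 3, 5}  B3 = {0, 4, 5}  B4 = {0, 2, 5}  B5 = {1, 2, 5}
Tree: B1–B2, B1–B3, B2–B4, B4–B5

The largest bag has 3 vertices, giving width 2; this decomposition certifies tw(G) ≤ 2. For the lower bound, the 3 vertices {0, 2, 5} are pairwise adjacent, and any tree decomposition puts a clique entirely inside one bag — forcing width ≥ 2. Therefore the treewidth is 2.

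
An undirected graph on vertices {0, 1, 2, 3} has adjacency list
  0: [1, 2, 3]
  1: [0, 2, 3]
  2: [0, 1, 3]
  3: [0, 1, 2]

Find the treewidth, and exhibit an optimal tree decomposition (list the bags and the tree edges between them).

With just one bag of size 4, the width is 4 − 1 = 3, so tw(G) ≤ 3. For the lower bound, the 4 vertices {0, 1, 2, 3} are pairwise adjacent, and any tree decomposition puts a clique entirely inside one bag — forcing width ≥ 3. Therefore the treewidth is 3.

Treewidth 3.
Bags: B1 = {0, 1, 2, 3}
Tree: (single bag)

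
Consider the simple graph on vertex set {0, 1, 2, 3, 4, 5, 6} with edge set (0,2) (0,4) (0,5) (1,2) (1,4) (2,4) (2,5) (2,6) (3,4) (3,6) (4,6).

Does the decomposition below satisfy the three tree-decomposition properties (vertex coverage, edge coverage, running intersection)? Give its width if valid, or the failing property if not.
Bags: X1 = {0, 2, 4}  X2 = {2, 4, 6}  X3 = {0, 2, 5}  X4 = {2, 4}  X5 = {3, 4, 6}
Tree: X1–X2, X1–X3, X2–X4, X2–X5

No — vertex 1 appears in no bag.

A tree decomposition must satisfy three properties: every vertex lies in some bag; for every edge, both endpoints lie together in some bag; and for every vertex, the bags containing it form a connected subtree. Here vertex 1 appears in no bag, so the decomposition is invalid.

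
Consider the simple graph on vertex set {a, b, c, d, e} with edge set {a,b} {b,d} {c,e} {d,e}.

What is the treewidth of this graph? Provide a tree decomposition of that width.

Treewidth 1.
One optimal decomposition is:
Bags: B1 = {b, d}  B2 = {d, e}  B3 = {a, b}  B4 = {c, e}
Tree: B1–B2, B1–B3, B2–B4

Every bag has size at most 2, so the width is 2 − 1 = 1 and tw(G) ≤ 1. G has an edge, so its treewidth is at least 1. Combining the bounds, tw(G) = 1.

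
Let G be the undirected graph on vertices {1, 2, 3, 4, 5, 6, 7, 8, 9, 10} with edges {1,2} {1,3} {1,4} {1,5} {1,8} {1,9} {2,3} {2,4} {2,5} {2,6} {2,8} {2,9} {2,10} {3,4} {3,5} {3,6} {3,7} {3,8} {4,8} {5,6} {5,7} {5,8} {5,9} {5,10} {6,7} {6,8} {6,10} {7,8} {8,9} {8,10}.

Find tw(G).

4

A width-4 tree decomposition is:
Bags: B1 = {1, 2, 3, 5, 8}  B2 = {1, 2, 3, 4, 8}  B3 = {2, 3, 5, 6, 8}  B4 = {3, 5, 6, 7, 8}  B5 = {1, 2, 5, 8, 9}  B6 = {2, 5, 6, 8, 10}
Tree: B1–B2, B1–B3, B3–B4, B1–B5, B3–B6
Every bag has size at most 5, so the width is 5 − 1 = 4 and tw(G) ≤ 4. For the lower bound, the 5 vertices {1, 2, 3, 4, 8} are pairwise adjacent, and any tree decomposition puts a clique entirely inside one bag — forcing width ≥ 4. The upper and lower bounds meet at 4, so that is the treewidth.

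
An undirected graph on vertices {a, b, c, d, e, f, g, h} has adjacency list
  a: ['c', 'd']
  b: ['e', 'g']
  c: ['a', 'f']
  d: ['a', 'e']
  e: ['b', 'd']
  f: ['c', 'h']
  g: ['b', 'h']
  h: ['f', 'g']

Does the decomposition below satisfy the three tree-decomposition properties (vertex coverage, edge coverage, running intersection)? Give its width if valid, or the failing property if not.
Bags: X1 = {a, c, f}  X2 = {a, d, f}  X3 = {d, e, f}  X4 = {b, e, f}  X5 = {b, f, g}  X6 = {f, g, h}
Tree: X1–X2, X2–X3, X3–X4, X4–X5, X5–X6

Yes; width 2.

Every vertex of G appears in some bag (union = {a, b, c, d, e, f, g, h}); every edge is covered by a bag; and for each vertex v the set of bags containing v is connected in the bag tree. The decomposition is therefore valid. The largest bag has 3 vertices, so the width is 2.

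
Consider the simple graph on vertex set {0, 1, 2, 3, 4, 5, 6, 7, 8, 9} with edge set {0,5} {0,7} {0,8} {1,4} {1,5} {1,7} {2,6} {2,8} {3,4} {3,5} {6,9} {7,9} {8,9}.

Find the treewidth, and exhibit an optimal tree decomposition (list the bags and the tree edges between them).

Treewidth 2.
Bags: B1 = {2, 6, 8}  B2 = {6, 8, 9}  B3 = {0, 8, 9}  B4 = {0, 7, 9}  B5 = {0, 5, 7}  B6 = {1, 5, 7}  B7 = {1, 3, 5}  B8 = {1, 3, 4}
Tree: B1–B2, B2–B3, B3–B4, B4–B5, B5–B6, B6–B7, B7–B8

Every bag has size at most 3, so the width is 3 − 1 = 2 and tw(G) ≤ 2. The edges 2–6–9–8–2 form a cycle, so G is not a tree and its treewidth is at least 2. Therefore the treewidth is 2.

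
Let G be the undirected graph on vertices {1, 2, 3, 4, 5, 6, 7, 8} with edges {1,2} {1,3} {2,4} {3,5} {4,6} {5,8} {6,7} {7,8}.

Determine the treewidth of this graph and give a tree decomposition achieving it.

Treewidth 2.
One such decomposition:
Bags: B1 = {5, 7, 8}  B2 = {3, 5, 7}  B3 = {1, 3, 7}  B4 = {1, 2, 7}  B5 = {2, 4, 7}  B6 = {4, 6, 7}
Tree: B1–B2, B2–B3, B3–B4, B4–B5, B5–B6

Every bag has size at most 3, so the width is 3 − 1 = 2 and tw(G) ≤ 2. The edges 7–8–5–3–1–2–4–6–7 form a cycle, so G is not a tree and its treewidth is at least 2. The upper and lower bounds meet at 2, so that is the treewidth.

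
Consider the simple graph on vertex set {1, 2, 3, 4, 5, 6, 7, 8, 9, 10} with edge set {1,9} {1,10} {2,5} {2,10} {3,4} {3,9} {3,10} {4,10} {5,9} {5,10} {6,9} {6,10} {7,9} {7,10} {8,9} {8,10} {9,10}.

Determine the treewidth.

2

A width-2 tree decomposition is:
Bags: B1 = {5, 9, 10}  B2 = {3, 9, 10}  B3 = {2, 5, 10}  B4 = {7, 9, 10}  B5 = {6, 9, 10}  B6 = {1, 9, 10}  B7 = {3, 4, 10}  B8 = {8, 9, 10}
Tree: B1–B2, B1–B3, B1–B4, B2–B5, B5–B6, B2–B7, B2–B8
The largest bag has 3 vertices, giving width 2; this decomposition certifies tw(G) ≤ 2. For the lower bound, the 3 vertices {1, 9, 10} are pairwise adjacent, and any tree decomposition puts a clique entirely inside one bag — forcing width ≥ 2. The upper and lower bounds meet at 2, so that is the treewidth.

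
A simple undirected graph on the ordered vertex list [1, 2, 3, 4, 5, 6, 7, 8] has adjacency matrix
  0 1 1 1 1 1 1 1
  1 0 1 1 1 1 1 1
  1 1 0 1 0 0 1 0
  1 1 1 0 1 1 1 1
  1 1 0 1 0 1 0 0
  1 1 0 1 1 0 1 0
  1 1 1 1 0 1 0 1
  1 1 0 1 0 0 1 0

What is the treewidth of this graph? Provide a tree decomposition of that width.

Every bag has size at most 5, so the width is 5 − 1 = 4 and tw(G) ≤ 4. On the other hand G contains the 5-clique {1, 2, 4, 5, 6}. A clique must lie in a single bag of any decomposition, so no decomposition can have width below 4. The upper and lower bounds meet at 4, so that is the treewidth.

Treewidth 4.
Bags: B1 = {1, 2, 4, 5, 6}  B2 = {1, 2, 4, 6, 7}  B3 = {1, 2, 3, 4, 7}  B4 = {1, 2, 4, 7, 8}
Tree: B1–B2, B2–B3, B3–B4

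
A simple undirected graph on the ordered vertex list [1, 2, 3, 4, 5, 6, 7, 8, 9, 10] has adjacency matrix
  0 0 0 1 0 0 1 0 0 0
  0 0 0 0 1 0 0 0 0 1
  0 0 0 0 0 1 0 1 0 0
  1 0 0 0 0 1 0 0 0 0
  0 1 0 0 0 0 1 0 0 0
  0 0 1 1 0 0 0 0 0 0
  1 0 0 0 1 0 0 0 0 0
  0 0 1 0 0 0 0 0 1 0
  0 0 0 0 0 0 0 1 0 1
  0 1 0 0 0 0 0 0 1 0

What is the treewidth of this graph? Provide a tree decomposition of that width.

The largest bag has 3 vertices, giving width 2; this decomposition certifies tw(G) ≤ 2. The edges 10–2–5–7–1–4–6–3–8–9–10 form a cycle, so G is not a tree and its treewidth is at least 2. Combining the bounds, tw(G) = 2.

Treewidth 2.
One such decomposition:
Bags: B1 = {2, 5, 10}  B2 = {5, 7, 10}  B3 = {1, 7, 10}  B4 = {1, 4, 10}  B5 = {4, 6, 10}  B6 = {3, 6, 10}  B7 = {3, 8, 10}  B8 = {8, 9, 10}
Tree: B1–B2, B2–B3, B3–B4, B4–B5, B5–B6, B6–B7, B7–B8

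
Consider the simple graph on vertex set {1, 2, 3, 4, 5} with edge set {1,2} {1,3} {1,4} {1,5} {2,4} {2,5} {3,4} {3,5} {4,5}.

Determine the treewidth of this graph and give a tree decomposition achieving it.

Treewidth 3.
One such decomposition:
Bags: B1 = {1, 2, 4, 5}  B2 = {1, 3, 4, 5}
Tree: B1–B2

Every bag has size at most 4, so the width is 4 − 1 = 3 and tw(G) ≤ 3. On the other hand G contains the 4-clique {1, 2, 4, 5}. A clique must lie in a single bag of any decomposition, so no decomposition can have width below 3. Hence tw(G) = 3 exactly.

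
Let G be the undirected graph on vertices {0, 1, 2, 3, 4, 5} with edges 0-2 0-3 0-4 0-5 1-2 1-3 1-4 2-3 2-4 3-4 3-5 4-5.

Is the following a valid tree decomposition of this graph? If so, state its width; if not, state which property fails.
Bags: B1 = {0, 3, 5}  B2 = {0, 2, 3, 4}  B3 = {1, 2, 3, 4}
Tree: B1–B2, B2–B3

A tree decomposition must satisfy three properties: every vertex lies in some bag; for every edge, both endpoints lie together in some bag; and for every vertex, the bags containing it form a connected subtree. Here edge (4,5) lies in no bag, so the decomposition is invalid.

No — edge (4,5) lies in no bag.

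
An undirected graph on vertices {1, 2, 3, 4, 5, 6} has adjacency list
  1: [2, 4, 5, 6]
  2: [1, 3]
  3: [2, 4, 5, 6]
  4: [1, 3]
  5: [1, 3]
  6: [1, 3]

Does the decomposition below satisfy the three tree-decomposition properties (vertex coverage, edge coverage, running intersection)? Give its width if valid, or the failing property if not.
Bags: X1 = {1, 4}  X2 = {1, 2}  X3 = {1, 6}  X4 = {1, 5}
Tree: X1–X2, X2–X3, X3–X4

No — vertex 3 appears in no bag.

A tree decomposition must satisfy three properties: every vertex lies in some bag; for every edge, both endpoints lie together in some bag; and for every vertex, the bags containing it form a connected subtree. Here vertex 3 appears in no bag, so the decomposition is invalid.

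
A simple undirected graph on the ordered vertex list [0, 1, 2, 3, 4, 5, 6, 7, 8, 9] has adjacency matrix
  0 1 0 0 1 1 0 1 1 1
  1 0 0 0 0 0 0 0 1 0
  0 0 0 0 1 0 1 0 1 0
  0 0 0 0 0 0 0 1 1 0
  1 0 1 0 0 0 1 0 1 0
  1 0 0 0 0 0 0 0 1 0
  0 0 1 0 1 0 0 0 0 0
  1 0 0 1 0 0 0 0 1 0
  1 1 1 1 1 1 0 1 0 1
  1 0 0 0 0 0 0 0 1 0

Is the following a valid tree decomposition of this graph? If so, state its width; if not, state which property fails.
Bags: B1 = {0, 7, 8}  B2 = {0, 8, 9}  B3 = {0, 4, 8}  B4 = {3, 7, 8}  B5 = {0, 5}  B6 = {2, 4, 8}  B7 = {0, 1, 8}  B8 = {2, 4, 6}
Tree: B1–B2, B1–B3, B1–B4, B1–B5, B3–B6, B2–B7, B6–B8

No — edge (8,5) lies in no bag.

A tree decomposition must satisfy three properties: every vertex lies in some bag; for every edge, both endpoints lie together in some bag; and for every vertex, the bags containing it form a connected subtree. Here edge (8,5) lies in no bag, so the decomposition is invalid.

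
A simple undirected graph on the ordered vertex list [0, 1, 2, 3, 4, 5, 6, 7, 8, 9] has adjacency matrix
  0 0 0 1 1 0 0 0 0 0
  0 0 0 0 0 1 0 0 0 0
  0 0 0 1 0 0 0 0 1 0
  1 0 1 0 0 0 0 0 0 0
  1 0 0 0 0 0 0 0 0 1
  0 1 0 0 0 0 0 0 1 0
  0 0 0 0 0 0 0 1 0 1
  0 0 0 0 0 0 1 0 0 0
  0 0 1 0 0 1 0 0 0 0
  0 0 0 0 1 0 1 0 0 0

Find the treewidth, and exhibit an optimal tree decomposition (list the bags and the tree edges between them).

Every bag has size at most 2, so the width is 2 − 1 = 1 and tw(G) ≤ 1. G has an edge, so its treewidth is at least 1. Hence tw(G) = 1 exactly.

Treewidth 1.
Bags: B1 = {6, 7}  B2 = {6, 9}  B3 = {4, 9}  B4 = {0, 4}  B5 = {0, 3}  B6 = {2, 3}  B7 = {2, 8}  B8 = {5, 8}  B9 = {1, 5}
Tree: B1–B2, B2–B3, B3–B4, B4–B5, B5–B6, B6–B7, B7–B8, B8–B9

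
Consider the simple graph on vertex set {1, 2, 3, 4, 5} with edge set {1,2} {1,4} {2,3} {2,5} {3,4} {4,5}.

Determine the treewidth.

A width-2 tree decomposition is:
Bags: B1 = {1, 2, 4}  B2 = {2, 4, 5}  B3 = {2, 3, 4}
Tree: B1–B2, B2–B3
The largest bag has 3 vertices, giving width 2; this decomposition certifies tw(G) ≤ 2. For the lower bound, G contains the cycle 4–1–2–5–4, so G is not a forest; only forests have treewidth ≤ 1, hence tw(G) ≥ 2. Hence tw(G) = 2 exactly.

2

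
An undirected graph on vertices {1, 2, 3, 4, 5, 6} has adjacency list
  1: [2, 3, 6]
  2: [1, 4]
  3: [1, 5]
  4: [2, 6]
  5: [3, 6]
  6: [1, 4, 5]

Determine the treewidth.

A width-2 tree decomposition is:
Bags: B1 = {1, 2, 4}  B2 = {1, 4, 6}  B3 = {1, 3, 6}  B4 = {3, 5, 6}
Tree: B1–B2, B2–B3, B3–B4
Every bag has size at most 3, so the width is 3 − 1 = 2 and tw(G) ≤ 2. The edges 2–4–6–1–2 form a cycle, so G is not a tree and its treewidth is at least 2. Hence tw(G) = 2 exactly.

2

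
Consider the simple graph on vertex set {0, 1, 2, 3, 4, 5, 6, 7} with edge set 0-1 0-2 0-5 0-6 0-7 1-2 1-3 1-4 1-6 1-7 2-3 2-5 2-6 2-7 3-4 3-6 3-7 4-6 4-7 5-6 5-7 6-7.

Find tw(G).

4

A width-4 tree decomposition is:
Bags: B1 = {1, 2, 3, 6, 7}  B2 = {0, 1, 2, 6, 7}  B3 = {0, 2, 5, 6, 7}  B4 = {1, 3, 4, 6, 7}
Tree: B1–B2, B2–B3, B1–B4
The largest bag has 5 vertices, giving width 4; this decomposition certifies tw(G) ≤ 4. For the lower bound, the 5 vertices {0, 1, 2, 6, 7} are pairwise adjacent, and any tree decomposition puts a clique entirely inside one bag — forcing width ≥ 4. Therefore the treewidth is 4.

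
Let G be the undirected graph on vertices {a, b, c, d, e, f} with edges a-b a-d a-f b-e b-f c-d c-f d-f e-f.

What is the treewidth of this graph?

2

A width-2 tree decomposition is:
Bags: B1 = {a, b, f}  B2 = {b, e, f}  B3 = {a, d, f}  B4 = {c, d, f}
Tree: B1–B2, B1–B3, B3–B4
The largest bag has 3 vertices, giving width 2; this decomposition certifies tw(G) ≤ 2. Conversely, {c, d, f} is a clique of size 3, and the vertices of any clique must share a bag in every tree decomposition; so some bag has ≥ 3 vertices and tw(G) ≥ 2. Combining the bounds, tw(G) = 2.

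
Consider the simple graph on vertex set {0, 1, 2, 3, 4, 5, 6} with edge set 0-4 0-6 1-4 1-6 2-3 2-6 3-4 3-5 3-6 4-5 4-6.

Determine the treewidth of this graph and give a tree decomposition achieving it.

Treewidth 2.
Bags: B1 = {2, 3, 6}  B2 = {3, 4, 6}  B3 = {3, 4, 5}  B4 = {1, 4, 6}  B5 = {0, 4, 6}
Tree: B1–B2, B2–B3, B2–B4, B4–B5

The largest bag has 3 vertices, giving width 2; this decomposition certifies tw(G) ≤ 2. On the other hand G contains the 3-clique {2, 3, 6}. A clique must lie in a single bag of any decomposition, so no decomposition can have width below 2. The upper and lower bounds meet at 2, so that is the treewidth.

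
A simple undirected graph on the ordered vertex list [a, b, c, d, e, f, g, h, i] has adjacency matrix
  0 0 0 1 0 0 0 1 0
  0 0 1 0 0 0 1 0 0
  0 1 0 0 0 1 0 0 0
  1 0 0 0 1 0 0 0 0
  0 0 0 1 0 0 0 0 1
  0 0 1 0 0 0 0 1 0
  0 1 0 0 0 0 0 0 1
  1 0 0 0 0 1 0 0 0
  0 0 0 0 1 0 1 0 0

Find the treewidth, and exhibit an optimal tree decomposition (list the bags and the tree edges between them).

Treewidth 2.
Bags: B1 = {a, d, e}  B2 = {a, e, h}  B3 = {e, f, h}  B4 = {c, e, f}  B5 = {b, c, e}  B6 = {b, e, g}  B7 = {e, g, i}
Tree: B1–B2, B2–B3, B3–B4, B4–B5, B5–B6, B6–B7

The largest bag has 3 vertices, giving width 2; this decomposition certifies tw(G) ≤ 2. Since e–d–a–h–f–c–b–g–i–e is a cycle in G, G is not acyclic. Forests are exactly the graphs of treewidth ≤ 1, so tw(G) ≥ 2. Therefore the treewidth is 2.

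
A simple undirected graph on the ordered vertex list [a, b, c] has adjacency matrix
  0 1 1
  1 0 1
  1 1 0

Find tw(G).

2

A width-2 tree decomposition is:
Bags: B1 = {a, b, c}
Tree: (single bag)
With just one bag of size 3, the width is 3 − 1 = 2, so tw(G) ≤ 2. On the other hand G contains the 3-clique {a, b, c}. A clique must lie in a single bag of any decomposition, so no decomposition can have width below 2. Hence tw(G) = 2 exactly.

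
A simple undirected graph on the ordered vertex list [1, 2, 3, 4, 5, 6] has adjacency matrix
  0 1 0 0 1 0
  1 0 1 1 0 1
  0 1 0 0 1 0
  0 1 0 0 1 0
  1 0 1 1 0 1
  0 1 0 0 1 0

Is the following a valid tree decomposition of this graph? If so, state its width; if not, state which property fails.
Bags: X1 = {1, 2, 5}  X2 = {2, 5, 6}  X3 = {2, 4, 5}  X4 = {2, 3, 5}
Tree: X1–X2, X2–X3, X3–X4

Vertex coverage: the bags together contain {1, 2, 3, 4, 5, 6}, the full vertex set. Edge coverage: each edge of G has both endpoints in at least one bag. Running intersection: for every vertex, the bags containing it form a connected subtree. All three properties hold, so this is a valid tree decomposition of width max|bag| − 1 = 2, and hence tw(G) ≤ 2.

Yes; width 2.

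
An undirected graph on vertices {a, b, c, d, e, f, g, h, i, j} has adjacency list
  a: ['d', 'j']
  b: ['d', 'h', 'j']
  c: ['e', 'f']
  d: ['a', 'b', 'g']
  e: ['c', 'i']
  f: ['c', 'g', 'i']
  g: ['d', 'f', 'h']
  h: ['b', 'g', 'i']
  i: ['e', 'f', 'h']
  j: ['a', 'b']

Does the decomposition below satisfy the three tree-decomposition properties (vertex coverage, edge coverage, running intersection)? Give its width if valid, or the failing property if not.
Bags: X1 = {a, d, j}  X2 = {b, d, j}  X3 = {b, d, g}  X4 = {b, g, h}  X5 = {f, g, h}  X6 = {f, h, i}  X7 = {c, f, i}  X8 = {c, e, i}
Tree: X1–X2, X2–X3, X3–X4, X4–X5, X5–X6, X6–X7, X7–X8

Every vertex of G appears in some bag (union = {a, b, c, d, e, f, g, h, i, j}); every edge is covered by a bag; and for each vertex v the set of bags containing v is connected in the bag tree. The decomposition is therefore valid. The largest bag has 3 vertices, so the width is 2.

Yes; width 2.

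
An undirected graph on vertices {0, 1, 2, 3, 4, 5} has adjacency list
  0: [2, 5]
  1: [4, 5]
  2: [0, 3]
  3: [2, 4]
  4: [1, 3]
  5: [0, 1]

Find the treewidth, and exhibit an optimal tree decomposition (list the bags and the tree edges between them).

Treewidth 2.
One such decomposition:
Bags: B1 = {1, 4, 5}  B2 = {0, 4, 5}  B3 = {0, 2, 4}  B4 = {2, 3, 4}
Tree: B1–B2, B2–B3, B3–B4

The largest bag has 3 vertices, giving width 2; this decomposition certifies tw(G) ≤ 2. For the lower bound, G contains the cycle 4–1–5–0–2–3–4, so G is not a forest; only forests have treewidth ≤ 1, hence tw(G) ≥ 2. Combining the bounds, tw(G) = 2.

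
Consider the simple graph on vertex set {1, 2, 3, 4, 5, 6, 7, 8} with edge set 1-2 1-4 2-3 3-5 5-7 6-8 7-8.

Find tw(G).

1

A width-1 tree decomposition is:
Bags: B1 = {1, 4}  B2 = {1, 2}  B3 = {2, 3}  B4 = {3, 5}  B5 = {5, 7}  B6 = {7, 8}  B7 = {6, 8}
Tree: B1–B2, B2–B3, B3–B4, B4–B5, B5–B6, B6–B7
The largest bag has 2 vertices, giving width 1; this decomposition certifies tw(G) ≤ 1. G has an edge, so its treewidth is at least 1. Combining the bounds, tw(G) = 1.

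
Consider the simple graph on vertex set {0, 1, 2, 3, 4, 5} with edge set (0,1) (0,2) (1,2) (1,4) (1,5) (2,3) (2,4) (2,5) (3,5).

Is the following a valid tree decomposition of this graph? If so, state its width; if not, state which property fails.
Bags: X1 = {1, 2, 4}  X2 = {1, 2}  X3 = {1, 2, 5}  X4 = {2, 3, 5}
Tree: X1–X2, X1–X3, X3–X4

No — vertex 0 appears in no bag.

A tree decomposition must satisfy three properties: every vertex lies in some bag; for every edge, both endpoints lie together in some bag; and for every vertex, the bags containing it form a connected subtree. Here vertex 0 appears in no bag, so the decomposition is invalid.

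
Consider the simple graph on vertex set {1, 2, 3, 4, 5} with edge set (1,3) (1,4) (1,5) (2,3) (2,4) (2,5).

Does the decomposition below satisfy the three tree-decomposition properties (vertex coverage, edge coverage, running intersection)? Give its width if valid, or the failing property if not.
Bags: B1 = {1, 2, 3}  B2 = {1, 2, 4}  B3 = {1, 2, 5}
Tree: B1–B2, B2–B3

Yes; width 2.

Checking the three conditions: (i) the bags cover all of {1, 2, 3, 4, 5}; (ii) for each edge, some bag contains both endpoints; (iii) the bags containing any fixed vertex form a subtree. All hold, so the decomposition is valid with width 3 − 1 = 2.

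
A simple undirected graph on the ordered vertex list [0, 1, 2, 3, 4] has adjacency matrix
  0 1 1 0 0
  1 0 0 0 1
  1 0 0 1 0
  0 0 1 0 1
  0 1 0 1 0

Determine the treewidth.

2

A width-2 tree decomposition is:
Bags: B1 = {0, 1, 2}  B2 = {1, 2, 3}  B3 = {1, 3, 4}
Tree: B1–B2, B2–B3
Each bag holds 3 vertices, so the decomposition has width 2, which upper-bounds the treewidth. The edges 1–0–2–3–4–1 form a cycle, so G is not a tree and its treewidth is at least 2. The upper and lower bounds meet at 2, so that is the treewidth.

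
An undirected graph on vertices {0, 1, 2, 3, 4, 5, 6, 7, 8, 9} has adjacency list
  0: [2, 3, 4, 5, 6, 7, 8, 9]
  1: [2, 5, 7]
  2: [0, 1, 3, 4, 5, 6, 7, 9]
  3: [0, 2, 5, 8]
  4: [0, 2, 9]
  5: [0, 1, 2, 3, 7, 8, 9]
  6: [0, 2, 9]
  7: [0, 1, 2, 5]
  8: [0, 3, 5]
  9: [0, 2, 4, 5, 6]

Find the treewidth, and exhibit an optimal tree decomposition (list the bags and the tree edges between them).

Treewidth 3.
One such decomposition:
Bags: B1 = {0, 2, 5, 9}  B2 = {0, 2, 3, 5}  B3 = {0, 2, 6, 9}  B4 = {0, 3, 5, 8}  B5 = {0, 2, 5, 7}  B6 = {1, 2, 5, 7}  B7 = {0, 2, 4, 9}
Tree: B1–B2, B1–B3, B2–B4, B1–B5, B5–B6, B1–B7

Every bag has size at most 4, so the width is 4 − 1 = 3 and tw(G) ≤ 3. For the lower bound, the 4 vertices {0, 3, 5, 8} are pairwise adjacent, and any tree decomposition puts a clique entirely inside one bag — forcing width ≥ 3. Combining the bounds, tw(G) = 3.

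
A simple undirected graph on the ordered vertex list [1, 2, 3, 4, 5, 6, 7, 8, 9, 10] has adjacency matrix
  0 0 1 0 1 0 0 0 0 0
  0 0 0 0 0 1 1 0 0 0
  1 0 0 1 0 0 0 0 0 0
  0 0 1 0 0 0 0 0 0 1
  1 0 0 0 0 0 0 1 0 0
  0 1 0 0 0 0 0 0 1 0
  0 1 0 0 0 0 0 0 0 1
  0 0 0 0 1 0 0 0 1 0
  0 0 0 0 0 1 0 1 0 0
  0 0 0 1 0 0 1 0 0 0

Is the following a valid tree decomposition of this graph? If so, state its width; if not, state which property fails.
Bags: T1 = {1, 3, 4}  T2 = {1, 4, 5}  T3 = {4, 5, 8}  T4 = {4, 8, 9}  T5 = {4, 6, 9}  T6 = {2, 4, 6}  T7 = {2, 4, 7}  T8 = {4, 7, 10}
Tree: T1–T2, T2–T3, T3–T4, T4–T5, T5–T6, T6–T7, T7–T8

Checking the three conditions: (i) the bags cover all of {1, 2, 3, 4, 5, 6, 7, 8, 9, 10}; (ii) for each edge, some bag contains both endpoints; (iii) the bags containing any fixed vertex form a subtree. All hold, so the decomposition is valid with width 3 − 1 = 2.

Yes; width 2.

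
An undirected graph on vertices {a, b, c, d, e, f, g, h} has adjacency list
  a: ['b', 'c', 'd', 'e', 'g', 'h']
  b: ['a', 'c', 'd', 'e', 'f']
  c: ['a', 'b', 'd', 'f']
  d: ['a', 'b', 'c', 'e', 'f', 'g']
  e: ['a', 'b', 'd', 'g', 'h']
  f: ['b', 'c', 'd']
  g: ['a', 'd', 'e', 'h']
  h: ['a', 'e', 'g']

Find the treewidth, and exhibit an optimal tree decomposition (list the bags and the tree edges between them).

Every bag has size at most 4, so the width is 4 − 1 = 3 and tw(G) ≤ 3. Conversely, {a, d, e, g} is a clique of size 4, and the vertices of any clique must share a bag in every tree decomposition; so some bag has ≥ 4 vertices and tw(G) ≥ 3. Hence tw(G) = 3 exactly.

Treewidth 3.
One such decomposition:
Bags: B1 = {b, c, d, f}  B2 = {a, b, c, d}  B3 = {a, b, d, e}  B4 = {a, d, e, g}  B5 = {a, e, g, h}
Tree: B1–B2, B2–B3, B3–B4, B4–B5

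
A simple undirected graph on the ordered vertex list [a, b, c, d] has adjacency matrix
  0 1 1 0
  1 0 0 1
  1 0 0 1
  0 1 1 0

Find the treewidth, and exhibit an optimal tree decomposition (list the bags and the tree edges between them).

The largest bag has 3 vertices, giving width 2; this decomposition certifies tw(G) ≤ 2. The edges b–a–c–d–b form a cycle, so G is not a tree and its treewidth is at least 2. Combining the bounds, tw(G) = 2.

Treewidth 2.
One such decomposition:
Bags: B1 = {a, b, c}  B2 = {b, c, d}
Tree: B1–B2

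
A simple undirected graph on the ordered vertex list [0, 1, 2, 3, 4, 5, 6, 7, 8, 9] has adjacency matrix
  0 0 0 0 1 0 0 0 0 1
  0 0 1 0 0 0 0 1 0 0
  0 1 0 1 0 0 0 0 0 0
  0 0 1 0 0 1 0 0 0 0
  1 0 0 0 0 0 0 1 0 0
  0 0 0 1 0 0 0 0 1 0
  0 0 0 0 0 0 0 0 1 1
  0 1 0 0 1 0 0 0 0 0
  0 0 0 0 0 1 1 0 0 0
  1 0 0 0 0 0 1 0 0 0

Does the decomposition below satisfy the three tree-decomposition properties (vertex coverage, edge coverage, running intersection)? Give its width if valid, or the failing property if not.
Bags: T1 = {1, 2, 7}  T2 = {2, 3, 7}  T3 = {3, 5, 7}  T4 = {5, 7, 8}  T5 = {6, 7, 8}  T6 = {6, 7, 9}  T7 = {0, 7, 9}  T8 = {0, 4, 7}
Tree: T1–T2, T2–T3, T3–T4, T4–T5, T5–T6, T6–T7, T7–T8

Checking the three conditions: (i) the bags cover all of {0, 1, 2, 3, 4, 5, 6, 7, 8, 9}; (ii) for each edge, some bag contains both endpoints; (iii) the bags containing any fixed vertex form a subtree. All hold, so the decomposition is valid with width 3 − 1 = 2.

Yes; width 2.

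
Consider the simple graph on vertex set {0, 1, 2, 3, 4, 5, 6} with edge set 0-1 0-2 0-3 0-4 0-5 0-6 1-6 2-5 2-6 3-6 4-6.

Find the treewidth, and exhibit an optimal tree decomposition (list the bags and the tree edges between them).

Treewidth 2.
One optimal decomposition is:
Bags: B1 = {0, 2, 6}  B2 = {0, 3, 6}  B3 = {0, 1, 6}  B4 = {0, 2, 5}  B5 = {0, 4, 6}
Tree: B1–B2, B1–B3, B1–B4, B1–B5

Each bag holds 3 vertices, so the decomposition has width 2, which upper-bounds the treewidth. On the other hand G contains the 3-clique {0, 2, 5}. A clique must lie in a single bag of any decomposition, so no decomposition can have width below 2. Therefore the treewidth is 2.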